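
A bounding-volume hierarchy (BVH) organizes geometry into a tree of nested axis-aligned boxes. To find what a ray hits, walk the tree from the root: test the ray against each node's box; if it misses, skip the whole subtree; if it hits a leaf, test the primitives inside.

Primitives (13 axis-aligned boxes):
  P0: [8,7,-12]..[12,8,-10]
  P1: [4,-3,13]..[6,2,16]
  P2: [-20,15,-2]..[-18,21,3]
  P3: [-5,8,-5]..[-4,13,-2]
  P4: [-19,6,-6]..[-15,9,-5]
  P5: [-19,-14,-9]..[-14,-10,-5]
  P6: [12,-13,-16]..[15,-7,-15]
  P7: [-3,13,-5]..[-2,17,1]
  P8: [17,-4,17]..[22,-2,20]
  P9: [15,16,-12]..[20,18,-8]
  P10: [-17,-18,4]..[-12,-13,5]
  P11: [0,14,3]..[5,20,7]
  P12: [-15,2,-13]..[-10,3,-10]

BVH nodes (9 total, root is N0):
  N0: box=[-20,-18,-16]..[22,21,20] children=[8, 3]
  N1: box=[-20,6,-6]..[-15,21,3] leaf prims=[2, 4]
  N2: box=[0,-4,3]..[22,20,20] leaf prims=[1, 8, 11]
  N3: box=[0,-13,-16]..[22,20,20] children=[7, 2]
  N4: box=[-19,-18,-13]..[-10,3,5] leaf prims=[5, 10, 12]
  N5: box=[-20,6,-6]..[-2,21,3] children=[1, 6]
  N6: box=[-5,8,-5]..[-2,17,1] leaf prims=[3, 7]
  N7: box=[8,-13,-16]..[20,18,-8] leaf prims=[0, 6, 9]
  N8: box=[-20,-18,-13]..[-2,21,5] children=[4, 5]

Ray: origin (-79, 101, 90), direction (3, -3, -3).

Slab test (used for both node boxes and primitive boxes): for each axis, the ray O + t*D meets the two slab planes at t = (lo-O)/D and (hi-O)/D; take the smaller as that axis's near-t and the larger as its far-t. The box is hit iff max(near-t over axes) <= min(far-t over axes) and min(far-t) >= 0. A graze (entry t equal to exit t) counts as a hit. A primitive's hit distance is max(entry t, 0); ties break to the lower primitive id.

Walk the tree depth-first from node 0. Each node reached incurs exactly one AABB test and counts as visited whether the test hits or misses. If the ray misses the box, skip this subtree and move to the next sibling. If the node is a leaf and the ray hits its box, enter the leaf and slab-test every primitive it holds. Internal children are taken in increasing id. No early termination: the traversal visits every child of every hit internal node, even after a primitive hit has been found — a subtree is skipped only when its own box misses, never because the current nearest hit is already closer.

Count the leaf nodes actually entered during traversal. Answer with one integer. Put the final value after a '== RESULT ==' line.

Trace the traversal:
N0 x:[59/3,101/3] y:[80/3,119/3] z:[70/3,106/3] -> hit [80/3,101/3], descend [3, 8]
  N3 x:[79/3,101/3] y:[27,38] z:[70/3,106/3] -> hit [27,101/3], descend [2, 7]
    N2 x:[79/3,101/3] y:[27,35] z:[70/3,29] -> hit [27,29] leaf, test {P1(miss), P8(miss), P11@t=83/3}
    N7 x:[29,33] y:[83/3,38] z:[98/3,106/3] -> hit [98/3,33] leaf, test {P0(miss), P6(miss), P9(miss)}
  N8 x:[59/3,77/3] y:[80/3,119/3] z:[85/3,103/3] -> miss, prune

5 AABB tests over nodes [0, 3, 2, 7, 8]; 2 leaves entered; closest P11.

== RESULT ==
2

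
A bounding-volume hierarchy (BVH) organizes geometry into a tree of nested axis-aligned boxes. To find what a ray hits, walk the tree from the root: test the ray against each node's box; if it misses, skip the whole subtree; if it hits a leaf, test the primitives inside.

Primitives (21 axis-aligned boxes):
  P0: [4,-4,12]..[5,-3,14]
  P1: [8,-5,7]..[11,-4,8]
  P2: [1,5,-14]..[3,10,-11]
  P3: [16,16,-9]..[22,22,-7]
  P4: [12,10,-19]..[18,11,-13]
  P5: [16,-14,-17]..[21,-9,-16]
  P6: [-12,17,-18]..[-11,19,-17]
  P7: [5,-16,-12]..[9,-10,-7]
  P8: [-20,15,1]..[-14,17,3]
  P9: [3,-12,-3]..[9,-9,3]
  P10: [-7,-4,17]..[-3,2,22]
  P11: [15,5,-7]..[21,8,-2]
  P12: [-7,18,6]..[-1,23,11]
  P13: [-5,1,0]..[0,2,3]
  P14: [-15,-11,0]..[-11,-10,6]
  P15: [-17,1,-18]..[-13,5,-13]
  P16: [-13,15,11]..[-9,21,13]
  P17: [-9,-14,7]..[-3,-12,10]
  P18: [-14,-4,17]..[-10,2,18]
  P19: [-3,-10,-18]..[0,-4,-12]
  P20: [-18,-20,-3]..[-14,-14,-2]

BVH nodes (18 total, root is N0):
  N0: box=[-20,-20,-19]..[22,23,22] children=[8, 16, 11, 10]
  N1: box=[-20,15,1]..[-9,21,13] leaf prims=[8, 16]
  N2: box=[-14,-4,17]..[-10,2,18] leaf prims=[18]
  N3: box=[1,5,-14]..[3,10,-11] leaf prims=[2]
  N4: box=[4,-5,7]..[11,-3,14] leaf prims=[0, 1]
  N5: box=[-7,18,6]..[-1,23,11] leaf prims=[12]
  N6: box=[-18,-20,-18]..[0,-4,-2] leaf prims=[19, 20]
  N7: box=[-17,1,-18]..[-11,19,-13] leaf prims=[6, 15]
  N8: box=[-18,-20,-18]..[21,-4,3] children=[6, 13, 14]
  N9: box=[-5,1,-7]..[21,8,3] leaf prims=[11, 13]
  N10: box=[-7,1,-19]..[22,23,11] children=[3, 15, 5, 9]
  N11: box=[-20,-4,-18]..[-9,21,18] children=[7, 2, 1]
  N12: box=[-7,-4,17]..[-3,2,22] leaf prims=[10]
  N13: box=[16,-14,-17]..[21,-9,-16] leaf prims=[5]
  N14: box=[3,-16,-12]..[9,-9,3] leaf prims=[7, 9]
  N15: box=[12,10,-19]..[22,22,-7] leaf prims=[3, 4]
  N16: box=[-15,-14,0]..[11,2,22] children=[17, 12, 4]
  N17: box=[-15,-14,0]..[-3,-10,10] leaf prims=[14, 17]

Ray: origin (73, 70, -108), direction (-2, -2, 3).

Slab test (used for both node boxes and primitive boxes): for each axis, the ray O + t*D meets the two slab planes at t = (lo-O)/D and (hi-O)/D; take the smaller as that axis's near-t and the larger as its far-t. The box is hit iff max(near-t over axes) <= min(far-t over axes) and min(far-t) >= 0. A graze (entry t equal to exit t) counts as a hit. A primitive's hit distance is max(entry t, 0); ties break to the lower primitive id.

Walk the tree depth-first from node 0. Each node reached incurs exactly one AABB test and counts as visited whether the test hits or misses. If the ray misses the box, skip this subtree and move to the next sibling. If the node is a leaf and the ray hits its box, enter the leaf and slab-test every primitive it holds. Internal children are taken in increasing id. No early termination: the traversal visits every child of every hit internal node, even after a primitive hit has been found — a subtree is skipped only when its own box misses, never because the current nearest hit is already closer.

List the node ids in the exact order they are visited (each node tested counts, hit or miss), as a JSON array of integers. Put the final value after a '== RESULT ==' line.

Traverse from the root:
N0 x:[51/2,93/2] y:[47/2,45] z:[89/3,130/3] -> hit [89/3,130/3], descend [8, 10, 11, 16]
  N8 x:[26,91/2] y:[37,45] z:[30,37] -> hit [37,37], descend [6, 13, 14]
    N6 x:[73/2,91/2] y:[37,45] z:[30,106/3] -> miss, prune
    N13 x:[26,57/2] y:[79/2,42] z:[91/3,92/3] -> miss, prune
    N14 x:[32,35] y:[79/2,43] z:[32,37] -> miss, prune
  N10 x:[51/2,40] y:[47/2,69/2] z:[89/3,119/3] -> hit [89/3,69/2], descend [3, 5, 9, 15]
    N3 x:[35,36] y:[30,65/2] z:[94/3,97/3] -> miss, prune
    N5 x:[37,40] y:[47/2,26] z:[38,119/3] -> miss, prune
    N9 x:[26,39] y:[31,69/2] z:[101/3,37] -> hit [101/3,69/2] leaf, test {P11(miss), P13(miss)}
    N15 x:[51/2,61/2] y:[24,30] z:[89/3,101/3] -> hit [89/3,30] leaf, test {P3(miss), P4@t=89/3}
  N11 x:[41,93/2] y:[49/2,37] z:[30,42] -> miss, prune
  N16 x:[31,44] y:[34,42] z:[36,130/3] -> hit [36,42], descend [4, 12, 17]
    N4 x:[31,69/2] y:[73/2,75/2] z:[115/3,122/3] -> miss, prune
    N12 x:[38,40] y:[34,37] z:[125/3,130/3] -> miss, prune
    N17 x:[38,44] y:[40,42] z:[36,118/3] -> miss, prune

order=[0, 8, 6, 13, 14, 10, 3, 5, 9, 15, 11, 16, 4, 12, 17]  |boxes|=15  |leaves|=2  hit=P4

== RESULT ==
[0, 8, 6, 13, 14, 10, 3, 5, 9, 15, 11, 16, 4, 12, 17]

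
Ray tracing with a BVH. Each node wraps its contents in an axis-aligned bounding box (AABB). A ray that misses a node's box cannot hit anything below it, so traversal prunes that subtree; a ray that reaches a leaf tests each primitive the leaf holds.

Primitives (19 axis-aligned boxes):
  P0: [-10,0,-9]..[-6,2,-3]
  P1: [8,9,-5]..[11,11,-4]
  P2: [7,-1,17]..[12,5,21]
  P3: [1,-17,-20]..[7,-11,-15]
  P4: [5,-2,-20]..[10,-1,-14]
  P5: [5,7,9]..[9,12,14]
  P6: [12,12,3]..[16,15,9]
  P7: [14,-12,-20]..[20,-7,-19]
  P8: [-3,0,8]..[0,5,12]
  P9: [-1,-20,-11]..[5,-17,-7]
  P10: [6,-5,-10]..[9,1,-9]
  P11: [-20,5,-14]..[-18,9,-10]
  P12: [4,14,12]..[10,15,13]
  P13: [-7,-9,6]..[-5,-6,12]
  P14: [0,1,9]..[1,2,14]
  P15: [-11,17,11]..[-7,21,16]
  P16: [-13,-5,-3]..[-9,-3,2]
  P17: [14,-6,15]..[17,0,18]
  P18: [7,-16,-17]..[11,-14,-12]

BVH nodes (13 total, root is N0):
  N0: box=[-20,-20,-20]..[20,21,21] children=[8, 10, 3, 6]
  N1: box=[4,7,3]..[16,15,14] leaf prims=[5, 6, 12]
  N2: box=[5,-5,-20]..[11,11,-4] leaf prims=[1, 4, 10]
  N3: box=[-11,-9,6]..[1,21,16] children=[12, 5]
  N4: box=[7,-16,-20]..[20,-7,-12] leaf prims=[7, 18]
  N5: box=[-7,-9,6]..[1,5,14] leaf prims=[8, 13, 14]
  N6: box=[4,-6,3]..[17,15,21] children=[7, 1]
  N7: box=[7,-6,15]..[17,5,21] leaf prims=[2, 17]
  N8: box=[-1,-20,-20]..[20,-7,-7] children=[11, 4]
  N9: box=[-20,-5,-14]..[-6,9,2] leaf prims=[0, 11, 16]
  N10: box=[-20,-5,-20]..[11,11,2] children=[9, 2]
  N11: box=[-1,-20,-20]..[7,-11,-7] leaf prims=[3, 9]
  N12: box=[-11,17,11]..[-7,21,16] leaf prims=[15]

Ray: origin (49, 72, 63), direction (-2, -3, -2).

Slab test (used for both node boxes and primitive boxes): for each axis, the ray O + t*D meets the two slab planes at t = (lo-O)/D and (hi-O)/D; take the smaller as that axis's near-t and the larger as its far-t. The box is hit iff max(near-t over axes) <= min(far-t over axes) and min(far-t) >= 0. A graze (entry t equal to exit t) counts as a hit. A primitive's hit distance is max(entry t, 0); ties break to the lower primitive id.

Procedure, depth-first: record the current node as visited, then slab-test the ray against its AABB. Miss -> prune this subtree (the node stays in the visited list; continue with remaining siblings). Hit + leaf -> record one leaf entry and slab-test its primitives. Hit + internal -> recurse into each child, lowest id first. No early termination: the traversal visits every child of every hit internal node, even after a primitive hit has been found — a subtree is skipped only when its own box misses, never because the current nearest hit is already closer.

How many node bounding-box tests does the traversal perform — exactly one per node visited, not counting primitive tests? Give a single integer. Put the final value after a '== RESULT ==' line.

Traverse from the root:
N0 x:[29/2,69/2] y:[17,92/3] z:[21,83/2] -> hit [21,92/3], descend [3, 6, 8, 10]
  N3 x:[24,30] y:[17,27] z:[47/2,57/2] -> hit [24,27], descend [5, 12]
    N5 x:[24,28] y:[67/3,27] z:[49/2,57/2] -> hit [49/2,27] leaf, test {P8(miss), P13@t=27, P14(miss)}
    N12 x:[28,30] y:[17,55/3] z:[47/2,26] -> miss, prune
  N6 x:[16,45/2] y:[19,26] z:[21,30] -> hit [21,45/2], descend [1, 7]
    N1 x:[33/2,45/2] y:[19,65/3] z:[49/2,30] -> miss, prune
    N7 x:[16,21] y:[67/3,26] z:[21,24] -> miss, prune
  N8 x:[29/2,25] y:[79/3,92/3] z:[35,83/2] -> miss, prune
  N10 x:[19,69/2] y:[61/3,77/3] z:[61/2,83/2] -> miss, prune

9 AABB tests over nodes [0, 3, 5, 12, 6, 1, 7, 8, 10]; 1 leaf entered; closest P13.

== RESULT ==
9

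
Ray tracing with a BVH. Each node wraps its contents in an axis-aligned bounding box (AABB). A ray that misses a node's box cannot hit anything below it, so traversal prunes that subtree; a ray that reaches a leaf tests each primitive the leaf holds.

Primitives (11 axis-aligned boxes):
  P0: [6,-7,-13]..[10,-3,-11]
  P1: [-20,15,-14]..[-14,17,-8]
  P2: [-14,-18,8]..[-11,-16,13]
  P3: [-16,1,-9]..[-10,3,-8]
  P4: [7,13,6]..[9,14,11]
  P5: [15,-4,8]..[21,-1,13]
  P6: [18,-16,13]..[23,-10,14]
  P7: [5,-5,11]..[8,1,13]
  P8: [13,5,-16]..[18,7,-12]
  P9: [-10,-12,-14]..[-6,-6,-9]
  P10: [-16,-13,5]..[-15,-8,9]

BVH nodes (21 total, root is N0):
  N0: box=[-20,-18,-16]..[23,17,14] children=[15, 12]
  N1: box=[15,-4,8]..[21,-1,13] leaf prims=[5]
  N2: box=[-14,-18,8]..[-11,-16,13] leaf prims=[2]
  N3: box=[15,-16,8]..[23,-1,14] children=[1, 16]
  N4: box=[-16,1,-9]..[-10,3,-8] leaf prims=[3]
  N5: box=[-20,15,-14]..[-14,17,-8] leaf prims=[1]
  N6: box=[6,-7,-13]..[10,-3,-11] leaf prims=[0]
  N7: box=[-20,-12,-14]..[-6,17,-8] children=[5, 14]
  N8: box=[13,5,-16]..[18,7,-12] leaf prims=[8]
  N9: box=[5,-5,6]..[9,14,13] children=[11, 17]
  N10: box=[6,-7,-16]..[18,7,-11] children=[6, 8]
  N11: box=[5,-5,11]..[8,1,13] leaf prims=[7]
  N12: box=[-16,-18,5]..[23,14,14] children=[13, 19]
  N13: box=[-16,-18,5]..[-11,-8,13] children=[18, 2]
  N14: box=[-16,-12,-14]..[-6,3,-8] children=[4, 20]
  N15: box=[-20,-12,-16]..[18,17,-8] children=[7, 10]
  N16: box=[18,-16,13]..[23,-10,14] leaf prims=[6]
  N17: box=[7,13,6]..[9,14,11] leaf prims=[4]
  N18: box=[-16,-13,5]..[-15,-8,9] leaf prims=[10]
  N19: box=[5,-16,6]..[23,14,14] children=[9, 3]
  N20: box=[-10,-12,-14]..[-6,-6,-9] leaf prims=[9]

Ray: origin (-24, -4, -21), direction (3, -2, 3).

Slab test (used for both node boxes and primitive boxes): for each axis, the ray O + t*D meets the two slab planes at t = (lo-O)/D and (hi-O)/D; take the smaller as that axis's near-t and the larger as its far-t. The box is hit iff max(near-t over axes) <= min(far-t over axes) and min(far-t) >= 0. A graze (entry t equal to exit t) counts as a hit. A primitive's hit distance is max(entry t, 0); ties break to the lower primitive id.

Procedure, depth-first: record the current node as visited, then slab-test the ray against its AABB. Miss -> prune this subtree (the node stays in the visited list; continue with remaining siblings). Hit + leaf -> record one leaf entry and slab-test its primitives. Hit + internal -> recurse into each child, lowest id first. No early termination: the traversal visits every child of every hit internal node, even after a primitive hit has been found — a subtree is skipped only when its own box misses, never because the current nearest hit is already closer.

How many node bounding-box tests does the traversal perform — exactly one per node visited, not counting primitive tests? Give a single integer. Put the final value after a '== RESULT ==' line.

Trace the traversal:
N0 x:[4/3,47/3] y:[-21/2,7] z:[5/3,35/3] -> hit [5/3,7], descend [12, 15]
  N12 x:[8/3,47/3] y:[-9,7] z:[26/3,35/3] -> miss, prune
  N15 x:[4/3,14] y:[-21/2,4] z:[5/3,13/3] -> hit [5/3,4], descend [7, 10]
    N7 x:[4/3,6] y:[-21/2,4] z:[7/3,13/3] -> hit [7/3,4], descend [5, 14]
      N5 x:[4/3,10/3] y:[-21/2,-19/2] z:[7/3,13/3] -> miss, prune
      N14 x:[8/3,6] y:[-7/2,4] z:[7/3,13/3] -> hit [8/3,4], descend [4, 20]
        N4 x:[8/3,14/3] y:[-7/2,-5/2] z:[4,13/3] -> miss, prune
        N20 x:[14/3,6] y:[1,4] z:[7/3,4] -> miss, prune
    N10 x:[10,14] y:[-11/2,3/2] z:[5/3,10/3] -> miss, prune

Summary -> nodes [0, 12, 15, 7, 5, 14, 4, 20, 10]; box-tests=9; leaf-entries=0; first=miss

== RESULT ==
9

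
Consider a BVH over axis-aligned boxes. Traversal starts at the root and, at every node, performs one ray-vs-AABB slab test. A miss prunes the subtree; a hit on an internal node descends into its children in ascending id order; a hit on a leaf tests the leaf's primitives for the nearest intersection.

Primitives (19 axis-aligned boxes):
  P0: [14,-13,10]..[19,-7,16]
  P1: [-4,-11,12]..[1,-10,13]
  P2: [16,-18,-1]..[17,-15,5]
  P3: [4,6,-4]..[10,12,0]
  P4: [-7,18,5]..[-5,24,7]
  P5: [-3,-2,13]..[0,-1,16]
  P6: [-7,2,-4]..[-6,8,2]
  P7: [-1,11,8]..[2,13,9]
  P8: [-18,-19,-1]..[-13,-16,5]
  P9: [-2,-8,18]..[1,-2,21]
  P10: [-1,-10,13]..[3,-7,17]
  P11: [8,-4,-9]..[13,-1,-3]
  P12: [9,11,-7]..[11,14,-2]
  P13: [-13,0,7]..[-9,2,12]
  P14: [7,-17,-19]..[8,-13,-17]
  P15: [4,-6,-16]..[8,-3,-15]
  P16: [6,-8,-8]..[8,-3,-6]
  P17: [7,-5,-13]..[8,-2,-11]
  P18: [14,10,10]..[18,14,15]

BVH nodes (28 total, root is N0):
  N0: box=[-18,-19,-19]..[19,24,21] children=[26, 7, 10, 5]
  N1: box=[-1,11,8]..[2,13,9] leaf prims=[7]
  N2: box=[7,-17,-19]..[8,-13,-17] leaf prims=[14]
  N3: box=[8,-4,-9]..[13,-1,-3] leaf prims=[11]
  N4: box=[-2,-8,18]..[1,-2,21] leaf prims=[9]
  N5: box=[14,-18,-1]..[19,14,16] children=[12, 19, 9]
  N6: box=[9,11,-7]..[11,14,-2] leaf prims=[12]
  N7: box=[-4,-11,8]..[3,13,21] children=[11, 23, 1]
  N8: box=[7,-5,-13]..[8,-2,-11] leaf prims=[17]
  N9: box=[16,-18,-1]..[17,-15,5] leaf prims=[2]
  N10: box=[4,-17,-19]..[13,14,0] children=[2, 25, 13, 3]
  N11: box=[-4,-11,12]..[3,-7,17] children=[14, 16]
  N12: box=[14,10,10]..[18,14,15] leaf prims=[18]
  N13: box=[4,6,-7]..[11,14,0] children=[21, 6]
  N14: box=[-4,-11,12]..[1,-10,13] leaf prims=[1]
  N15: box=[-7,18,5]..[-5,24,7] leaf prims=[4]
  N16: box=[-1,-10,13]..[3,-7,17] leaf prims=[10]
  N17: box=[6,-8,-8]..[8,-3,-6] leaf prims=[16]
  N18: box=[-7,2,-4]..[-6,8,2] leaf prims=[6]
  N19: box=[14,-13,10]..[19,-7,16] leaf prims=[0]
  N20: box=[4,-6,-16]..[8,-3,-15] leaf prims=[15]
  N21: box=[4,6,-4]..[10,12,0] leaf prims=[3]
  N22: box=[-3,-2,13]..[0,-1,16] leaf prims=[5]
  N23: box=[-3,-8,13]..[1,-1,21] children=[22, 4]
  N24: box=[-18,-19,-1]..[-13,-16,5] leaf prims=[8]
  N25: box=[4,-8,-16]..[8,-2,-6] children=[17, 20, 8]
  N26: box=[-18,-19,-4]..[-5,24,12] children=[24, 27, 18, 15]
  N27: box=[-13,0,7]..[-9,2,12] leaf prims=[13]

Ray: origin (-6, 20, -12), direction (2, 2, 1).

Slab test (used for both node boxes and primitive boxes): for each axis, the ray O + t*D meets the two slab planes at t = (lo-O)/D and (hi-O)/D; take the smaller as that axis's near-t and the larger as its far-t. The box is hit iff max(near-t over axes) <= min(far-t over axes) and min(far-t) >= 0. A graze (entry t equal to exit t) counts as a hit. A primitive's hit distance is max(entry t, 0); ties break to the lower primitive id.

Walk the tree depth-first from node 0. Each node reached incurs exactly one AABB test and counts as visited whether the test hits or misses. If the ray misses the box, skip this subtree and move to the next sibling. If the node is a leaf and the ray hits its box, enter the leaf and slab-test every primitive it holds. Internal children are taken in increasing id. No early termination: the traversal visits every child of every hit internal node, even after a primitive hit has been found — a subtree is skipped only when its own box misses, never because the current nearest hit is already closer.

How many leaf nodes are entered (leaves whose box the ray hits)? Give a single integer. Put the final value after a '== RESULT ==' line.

Trace the traversal:
N0 x:[-6,25/2] y:[-39/2,2] z:[-7,33] -> hit [-6,2], descend [5, 7, 10, 26]
  N5 x:[10,25/2] y:[-19,-3] z:[11,28] -> miss, prune
  N7 x:[1,9/2] y:[-31/2,-7/2] z:[20,33] -> miss, prune
  N10 x:[5,19/2] y:[-37/2,-3] z:[-7,12] -> miss, prune
  N26 x:[-6,1/2] y:[-39/2,2] z:[8,24] -> miss, prune

Summary -> nodes [0, 5, 7, 10, 26]; box-tests=5; leaf-entries=0; first=miss

== RESULT ==
0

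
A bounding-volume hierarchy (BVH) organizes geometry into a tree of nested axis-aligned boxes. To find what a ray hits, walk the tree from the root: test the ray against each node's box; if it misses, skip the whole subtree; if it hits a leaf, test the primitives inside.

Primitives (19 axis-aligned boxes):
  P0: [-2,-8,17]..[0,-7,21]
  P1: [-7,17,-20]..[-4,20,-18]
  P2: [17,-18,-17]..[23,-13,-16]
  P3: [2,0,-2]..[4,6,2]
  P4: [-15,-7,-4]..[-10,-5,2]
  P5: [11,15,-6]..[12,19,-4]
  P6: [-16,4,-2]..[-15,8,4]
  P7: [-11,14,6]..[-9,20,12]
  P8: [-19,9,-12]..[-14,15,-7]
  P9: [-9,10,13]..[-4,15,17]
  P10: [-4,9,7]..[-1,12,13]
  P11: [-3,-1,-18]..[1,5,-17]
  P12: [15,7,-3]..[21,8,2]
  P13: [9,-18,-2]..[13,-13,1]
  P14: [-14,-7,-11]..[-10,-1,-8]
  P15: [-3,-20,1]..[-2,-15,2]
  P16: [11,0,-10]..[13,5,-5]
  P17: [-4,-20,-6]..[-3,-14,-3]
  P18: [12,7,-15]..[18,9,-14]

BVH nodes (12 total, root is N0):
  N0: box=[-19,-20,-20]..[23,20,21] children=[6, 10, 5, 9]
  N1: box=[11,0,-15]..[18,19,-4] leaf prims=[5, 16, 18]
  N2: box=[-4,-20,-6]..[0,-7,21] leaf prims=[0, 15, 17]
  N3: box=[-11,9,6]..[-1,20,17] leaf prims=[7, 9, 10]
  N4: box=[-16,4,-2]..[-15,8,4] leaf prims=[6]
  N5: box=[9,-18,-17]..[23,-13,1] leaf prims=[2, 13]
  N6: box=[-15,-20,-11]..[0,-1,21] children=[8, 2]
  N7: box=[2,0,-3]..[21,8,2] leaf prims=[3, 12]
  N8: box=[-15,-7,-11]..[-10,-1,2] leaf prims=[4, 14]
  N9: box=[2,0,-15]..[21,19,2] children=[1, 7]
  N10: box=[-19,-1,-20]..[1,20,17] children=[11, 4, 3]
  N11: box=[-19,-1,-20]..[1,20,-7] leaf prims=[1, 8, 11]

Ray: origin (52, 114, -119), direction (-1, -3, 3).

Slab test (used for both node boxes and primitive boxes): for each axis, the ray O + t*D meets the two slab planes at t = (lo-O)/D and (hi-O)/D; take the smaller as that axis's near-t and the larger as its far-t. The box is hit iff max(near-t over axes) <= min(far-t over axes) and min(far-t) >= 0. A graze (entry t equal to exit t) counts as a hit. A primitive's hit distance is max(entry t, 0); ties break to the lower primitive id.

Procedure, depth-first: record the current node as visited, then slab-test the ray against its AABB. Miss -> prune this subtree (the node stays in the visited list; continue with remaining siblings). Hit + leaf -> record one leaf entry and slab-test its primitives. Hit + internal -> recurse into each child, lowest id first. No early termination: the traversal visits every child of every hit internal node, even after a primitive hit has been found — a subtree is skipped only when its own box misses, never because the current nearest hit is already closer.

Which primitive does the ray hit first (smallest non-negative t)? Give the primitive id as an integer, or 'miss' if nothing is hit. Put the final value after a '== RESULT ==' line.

Walk:
N0 x:[29,71] y:[94/3,134/3] z:[33,140/3] -> hit [33,134/3], descend [5, 6, 9, 10]
  N5 x:[29,43] y:[127/3,44] z:[34,40] -> miss, prune
  N6 x:[52,67] y:[115/3,134/3] z:[36,140/3] -> miss, prune
  N9 x:[31,50] y:[95/3,38] z:[104/3,121/3] -> hit [104/3,38], descend [1, 7]
    N1 x:[34,41] y:[95/3,38] z:[104/3,115/3] -> hit [104/3,38] leaf, test {P5(miss), P16(miss), P18@t=35}
    N7 x:[31,50] y:[106/3,38] z:[116/3,121/3] -> miss, prune
  N10 x:[51,71] y:[94/3,115/3] z:[33,136/3] -> miss, prune

7 AABB tests over nodes [0, 5, 6, 9, 1, 7, 10]; 1 leaf entered; closest P18.

== RESULT ==
18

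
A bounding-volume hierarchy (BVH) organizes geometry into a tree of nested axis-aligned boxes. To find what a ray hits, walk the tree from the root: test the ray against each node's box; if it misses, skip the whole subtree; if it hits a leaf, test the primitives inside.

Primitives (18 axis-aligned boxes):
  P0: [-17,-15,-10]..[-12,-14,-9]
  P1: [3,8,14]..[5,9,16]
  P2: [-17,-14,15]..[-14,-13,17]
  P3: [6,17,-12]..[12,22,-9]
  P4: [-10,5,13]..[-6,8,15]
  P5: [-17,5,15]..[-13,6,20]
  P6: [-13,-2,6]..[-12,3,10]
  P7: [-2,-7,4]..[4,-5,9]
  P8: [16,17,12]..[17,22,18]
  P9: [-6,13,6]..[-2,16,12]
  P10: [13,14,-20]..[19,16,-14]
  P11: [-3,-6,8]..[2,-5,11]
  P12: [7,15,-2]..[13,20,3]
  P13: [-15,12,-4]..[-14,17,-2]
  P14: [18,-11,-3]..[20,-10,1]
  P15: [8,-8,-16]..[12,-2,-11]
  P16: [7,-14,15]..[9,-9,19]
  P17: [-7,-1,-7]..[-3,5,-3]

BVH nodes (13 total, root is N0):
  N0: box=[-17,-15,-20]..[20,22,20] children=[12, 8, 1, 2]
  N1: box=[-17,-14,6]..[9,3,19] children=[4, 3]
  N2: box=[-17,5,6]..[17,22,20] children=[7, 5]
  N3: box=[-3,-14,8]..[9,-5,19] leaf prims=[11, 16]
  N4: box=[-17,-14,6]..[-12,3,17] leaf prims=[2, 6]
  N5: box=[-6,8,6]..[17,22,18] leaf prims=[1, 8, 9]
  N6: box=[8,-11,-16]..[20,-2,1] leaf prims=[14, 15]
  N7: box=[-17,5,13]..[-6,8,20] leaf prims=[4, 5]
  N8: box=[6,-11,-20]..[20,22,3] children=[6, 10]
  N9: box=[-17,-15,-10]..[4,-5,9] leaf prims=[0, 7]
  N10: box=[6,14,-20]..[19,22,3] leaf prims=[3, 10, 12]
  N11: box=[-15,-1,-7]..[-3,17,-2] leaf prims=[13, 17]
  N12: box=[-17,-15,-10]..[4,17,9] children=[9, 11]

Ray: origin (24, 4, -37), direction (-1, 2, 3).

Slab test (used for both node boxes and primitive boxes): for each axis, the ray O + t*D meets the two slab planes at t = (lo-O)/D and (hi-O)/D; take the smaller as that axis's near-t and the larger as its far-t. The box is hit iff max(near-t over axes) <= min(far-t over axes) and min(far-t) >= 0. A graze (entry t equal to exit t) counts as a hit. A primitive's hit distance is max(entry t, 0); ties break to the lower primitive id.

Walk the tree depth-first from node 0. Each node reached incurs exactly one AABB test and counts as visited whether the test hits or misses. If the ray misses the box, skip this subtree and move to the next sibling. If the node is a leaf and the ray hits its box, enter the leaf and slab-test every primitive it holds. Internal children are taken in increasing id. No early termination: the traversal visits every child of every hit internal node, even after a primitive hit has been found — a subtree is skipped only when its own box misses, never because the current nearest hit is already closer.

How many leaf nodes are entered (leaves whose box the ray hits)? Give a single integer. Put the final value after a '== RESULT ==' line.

Trace the traversal:
N0 x:[4,41] y:[-19/2,9] z:[17/3,19] -> hit [17/3,9], descend [1, 2, 8, 12]
  N1 x:[15,41] y:[-9,-1/2] z:[43/3,56/3] -> miss, prune
  N2 x:[7,41] y:[1/2,9] z:[43/3,19] -> miss, prune
  N8 x:[4,18] y:[-15/2,9] z:[17/3,40/3] -> hit [17/3,9], descend [6, 10]
    N6 x:[4,16] y:[-15/2,-3] z:[7,38/3] -> miss, prune
    N10 x:[5,18] y:[5,9] z:[17/3,40/3] -> hit [17/3,9] leaf, test {P3(miss), P10@t=17/3, P12(miss)}
  N12 x:[20,41] y:[-19/2,13/2] z:[9,46/3] -> miss, prune

Visited [0, 1, 2, 8, 6, 10, 12]. Tests: 7 box, 1 leaf. Nearest: P10.

== RESULT ==
1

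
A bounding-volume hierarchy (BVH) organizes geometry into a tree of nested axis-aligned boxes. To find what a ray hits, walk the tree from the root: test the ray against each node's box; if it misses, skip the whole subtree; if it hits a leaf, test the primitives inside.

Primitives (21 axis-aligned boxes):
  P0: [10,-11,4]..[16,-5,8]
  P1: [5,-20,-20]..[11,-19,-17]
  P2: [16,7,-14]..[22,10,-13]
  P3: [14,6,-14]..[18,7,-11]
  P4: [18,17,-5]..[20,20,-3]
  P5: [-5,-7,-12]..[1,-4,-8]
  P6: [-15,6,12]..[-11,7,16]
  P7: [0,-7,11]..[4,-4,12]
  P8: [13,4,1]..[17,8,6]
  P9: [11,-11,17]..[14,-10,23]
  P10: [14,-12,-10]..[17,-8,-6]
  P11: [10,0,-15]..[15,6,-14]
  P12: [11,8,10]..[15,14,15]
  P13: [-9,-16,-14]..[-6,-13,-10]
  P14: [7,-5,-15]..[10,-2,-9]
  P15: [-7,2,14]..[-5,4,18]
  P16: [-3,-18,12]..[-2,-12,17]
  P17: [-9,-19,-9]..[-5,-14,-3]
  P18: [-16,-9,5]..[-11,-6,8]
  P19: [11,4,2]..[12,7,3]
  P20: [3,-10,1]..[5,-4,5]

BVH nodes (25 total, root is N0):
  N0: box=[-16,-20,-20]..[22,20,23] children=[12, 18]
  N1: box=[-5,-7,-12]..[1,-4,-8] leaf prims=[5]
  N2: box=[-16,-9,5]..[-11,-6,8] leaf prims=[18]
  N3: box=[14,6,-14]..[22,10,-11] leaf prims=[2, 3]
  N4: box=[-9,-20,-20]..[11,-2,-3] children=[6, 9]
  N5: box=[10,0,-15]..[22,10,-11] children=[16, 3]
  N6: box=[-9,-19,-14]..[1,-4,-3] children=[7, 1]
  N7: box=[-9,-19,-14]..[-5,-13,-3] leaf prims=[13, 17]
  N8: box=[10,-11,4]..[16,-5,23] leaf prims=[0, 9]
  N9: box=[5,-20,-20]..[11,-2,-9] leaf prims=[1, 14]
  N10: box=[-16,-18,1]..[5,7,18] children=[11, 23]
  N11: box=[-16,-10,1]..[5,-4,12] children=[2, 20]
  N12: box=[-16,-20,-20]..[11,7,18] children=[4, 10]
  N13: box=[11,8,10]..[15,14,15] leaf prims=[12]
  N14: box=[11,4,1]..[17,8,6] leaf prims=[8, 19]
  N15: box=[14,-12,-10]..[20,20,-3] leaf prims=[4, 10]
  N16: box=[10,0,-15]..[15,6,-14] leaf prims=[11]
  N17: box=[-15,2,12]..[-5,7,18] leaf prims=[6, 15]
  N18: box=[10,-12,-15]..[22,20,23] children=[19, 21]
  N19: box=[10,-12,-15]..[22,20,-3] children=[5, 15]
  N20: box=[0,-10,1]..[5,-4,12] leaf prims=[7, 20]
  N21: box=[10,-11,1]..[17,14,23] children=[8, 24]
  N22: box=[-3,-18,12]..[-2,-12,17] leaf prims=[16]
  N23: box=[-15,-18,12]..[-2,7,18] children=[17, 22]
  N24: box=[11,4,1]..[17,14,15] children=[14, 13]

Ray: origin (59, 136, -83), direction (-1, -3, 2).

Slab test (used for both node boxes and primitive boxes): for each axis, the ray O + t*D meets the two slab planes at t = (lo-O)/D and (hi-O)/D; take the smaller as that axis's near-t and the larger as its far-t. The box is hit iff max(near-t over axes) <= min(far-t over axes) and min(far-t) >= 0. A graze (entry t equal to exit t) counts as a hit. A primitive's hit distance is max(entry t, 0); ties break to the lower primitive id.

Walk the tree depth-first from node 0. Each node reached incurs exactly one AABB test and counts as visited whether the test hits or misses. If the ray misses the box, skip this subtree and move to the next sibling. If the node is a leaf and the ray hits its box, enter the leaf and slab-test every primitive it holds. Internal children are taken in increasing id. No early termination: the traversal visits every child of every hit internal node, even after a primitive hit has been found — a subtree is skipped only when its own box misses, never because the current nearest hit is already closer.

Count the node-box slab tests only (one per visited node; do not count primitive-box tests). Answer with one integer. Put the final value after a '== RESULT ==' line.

Traverse from the root:
N0 x:[37,75] y:[116/3,52] z:[63/2,53] -> hit [116/3,52], descend [12, 18]
  N12 x:[48,75] y:[43,52] z:[63/2,101/2] -> hit [48,101/2], descend [4, 10]
    N4 x:[48,68] y:[46,52] z:[63/2,40] -> miss, prune
    N10 x:[54,75] y:[43,154/3] z:[42,101/2] -> miss, prune
  N18 x:[37,49] y:[116/3,148/3] z:[34,53] -> hit [116/3,49], descend [19, 21]
    N19 x:[37,49] y:[116/3,148/3] z:[34,40] -> hit [116/3,40], descend [5, 15]
      N5 x:[37,49] y:[42,136/3] z:[34,36] -> miss, prune
      N15 x:[39,45] y:[116/3,148/3] z:[73/2,40] -> hit [39,40] leaf, test {P4@t=39, P10(miss)}
    N21 x:[42,49] y:[122/3,49] z:[42,53] -> hit [42,49], descend [8, 24]
      N8 x:[43,49] y:[47,49] z:[87/2,53] -> hit [47,49] leaf, test {P0(miss), P9(miss)}
      N24 x:[42,48] y:[122/3,44] z:[42,49] -> hit [42,44], descend [13, 14]
        N13 x:[44,48] y:[122/3,128/3] z:[93/2,49] -> miss, prune
        N14 x:[42,48] y:[128/3,44] z:[42,89/2] -> hit [128/3,44] leaf, test {P8@t=128/3, P19(miss)}

Visited [0, 12, 4, 10, 18, 19, 5, 15, 21, 8, 24, 13, 14]. Tests: 13 box, 3 leaf. Nearest: P4.

== RESULT ==
13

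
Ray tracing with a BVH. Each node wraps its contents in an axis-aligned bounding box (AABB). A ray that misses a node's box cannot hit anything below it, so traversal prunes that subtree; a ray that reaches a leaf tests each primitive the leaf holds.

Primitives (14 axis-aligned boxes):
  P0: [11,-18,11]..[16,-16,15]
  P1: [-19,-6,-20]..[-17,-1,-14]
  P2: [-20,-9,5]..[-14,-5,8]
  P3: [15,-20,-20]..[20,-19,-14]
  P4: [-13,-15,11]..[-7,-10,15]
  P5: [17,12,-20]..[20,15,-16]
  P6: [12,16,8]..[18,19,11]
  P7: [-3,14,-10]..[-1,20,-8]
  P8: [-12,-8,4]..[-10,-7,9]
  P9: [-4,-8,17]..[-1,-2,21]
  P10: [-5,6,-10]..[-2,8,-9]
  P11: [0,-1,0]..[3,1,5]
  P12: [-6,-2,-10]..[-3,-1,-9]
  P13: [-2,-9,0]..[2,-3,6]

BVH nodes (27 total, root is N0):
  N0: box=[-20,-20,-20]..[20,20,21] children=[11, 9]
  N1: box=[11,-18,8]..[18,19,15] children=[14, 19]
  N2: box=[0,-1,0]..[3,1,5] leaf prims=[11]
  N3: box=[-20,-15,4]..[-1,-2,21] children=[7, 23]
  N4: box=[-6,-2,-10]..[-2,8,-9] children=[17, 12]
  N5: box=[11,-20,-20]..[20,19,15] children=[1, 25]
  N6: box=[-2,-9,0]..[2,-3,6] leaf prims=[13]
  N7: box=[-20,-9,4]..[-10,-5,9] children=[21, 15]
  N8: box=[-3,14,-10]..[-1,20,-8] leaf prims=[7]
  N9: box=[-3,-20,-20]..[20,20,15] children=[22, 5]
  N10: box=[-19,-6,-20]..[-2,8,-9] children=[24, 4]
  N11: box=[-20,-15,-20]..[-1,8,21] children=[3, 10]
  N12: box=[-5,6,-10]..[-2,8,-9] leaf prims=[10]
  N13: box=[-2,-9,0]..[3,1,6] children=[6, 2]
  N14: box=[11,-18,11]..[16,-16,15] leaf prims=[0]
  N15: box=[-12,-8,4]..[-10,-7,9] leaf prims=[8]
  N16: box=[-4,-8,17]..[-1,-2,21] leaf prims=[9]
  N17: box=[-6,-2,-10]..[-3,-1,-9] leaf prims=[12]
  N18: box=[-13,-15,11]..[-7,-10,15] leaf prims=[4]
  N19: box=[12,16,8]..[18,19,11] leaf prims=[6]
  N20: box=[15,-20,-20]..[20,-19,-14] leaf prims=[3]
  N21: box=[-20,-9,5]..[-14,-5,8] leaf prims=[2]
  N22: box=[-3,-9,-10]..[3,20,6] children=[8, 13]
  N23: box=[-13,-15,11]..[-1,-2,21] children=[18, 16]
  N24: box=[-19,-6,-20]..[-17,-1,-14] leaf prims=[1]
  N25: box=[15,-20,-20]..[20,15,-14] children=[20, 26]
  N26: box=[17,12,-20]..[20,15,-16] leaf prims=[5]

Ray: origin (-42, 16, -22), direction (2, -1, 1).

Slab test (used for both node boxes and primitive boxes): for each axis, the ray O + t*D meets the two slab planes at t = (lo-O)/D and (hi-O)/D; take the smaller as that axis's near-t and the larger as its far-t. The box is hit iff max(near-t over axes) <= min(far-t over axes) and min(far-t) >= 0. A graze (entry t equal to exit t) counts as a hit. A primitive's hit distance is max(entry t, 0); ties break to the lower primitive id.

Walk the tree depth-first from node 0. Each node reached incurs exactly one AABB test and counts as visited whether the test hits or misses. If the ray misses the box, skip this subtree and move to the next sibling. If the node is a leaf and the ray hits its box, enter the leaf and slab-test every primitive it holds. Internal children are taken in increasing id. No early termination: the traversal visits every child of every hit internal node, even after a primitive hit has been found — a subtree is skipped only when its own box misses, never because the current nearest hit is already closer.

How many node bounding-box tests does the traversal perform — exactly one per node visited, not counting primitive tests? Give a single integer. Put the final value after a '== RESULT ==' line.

Traverse from the root:
N0 x:[11,31] y:[-4,36] z:[2,43] -> hit [11,31], descend [9, 11]
  N9 x:[39/2,31] y:[-4,36] z:[2,37] -> hit [39/2,31], descend [5, 22]
    N5 x:[53/2,31] y:[-3,36] z:[2,37] -> hit [53/2,31], descend [1, 25]
      N1 x:[53/2,30] y:[-3,34] z:[30,37] -> hit [30,30], descend [14, 19]
        N14 x:[53/2,29] y:[32,34] z:[33,37] -> miss, prune
        N19 x:[27,30] y:[-3,0] z:[30,33] -> miss, prune
      N25 x:[57/2,31] y:[1,36] z:[2,8] -> miss, prune
    N22 x:[39/2,45/2] y:[-4,25] z:[12,28] -> hit [39/2,45/2], descend [8, 13]
      N8 x:[39/2,41/2] y:[-4,2] z:[12,14] -> miss, prune
      N13 x:[20,45/2] y:[15,25] z:[22,28] -> hit [22,45/2], descend [2, 6]
        N2 x:[21,45/2] y:[15,17] z:[22,27] -> miss, prune
        N6 x:[20,22] y:[19,25] z:[22,28] -> hit [22,22] leaf, test {P13@t=22}
  N11 x:[11,41/2] y:[8,31] z:[2,43] -> hit [11,41/2], descend [3, 10]
    N3 x:[11,41/2] y:[18,31] z:[26,43] -> miss, prune
    N10 x:[23/2,20] y:[8,22] z:[2,13] -> hit [23/2,13], descend [4, 24]
      N4 x:[18,20] y:[8,18] z:[12,13] -> miss, prune
      N24 x:[23/2,25/2] y:[17,22] z:[2,8] -> miss, prune

17 AABB tests over nodes [0, 9, 5, 1, 14, 19, 25, 22, 8, 13, 2, 6, 11, 3, 10, 4, 24]; 1 leaf entered; closest P13.

== RESULT ==
17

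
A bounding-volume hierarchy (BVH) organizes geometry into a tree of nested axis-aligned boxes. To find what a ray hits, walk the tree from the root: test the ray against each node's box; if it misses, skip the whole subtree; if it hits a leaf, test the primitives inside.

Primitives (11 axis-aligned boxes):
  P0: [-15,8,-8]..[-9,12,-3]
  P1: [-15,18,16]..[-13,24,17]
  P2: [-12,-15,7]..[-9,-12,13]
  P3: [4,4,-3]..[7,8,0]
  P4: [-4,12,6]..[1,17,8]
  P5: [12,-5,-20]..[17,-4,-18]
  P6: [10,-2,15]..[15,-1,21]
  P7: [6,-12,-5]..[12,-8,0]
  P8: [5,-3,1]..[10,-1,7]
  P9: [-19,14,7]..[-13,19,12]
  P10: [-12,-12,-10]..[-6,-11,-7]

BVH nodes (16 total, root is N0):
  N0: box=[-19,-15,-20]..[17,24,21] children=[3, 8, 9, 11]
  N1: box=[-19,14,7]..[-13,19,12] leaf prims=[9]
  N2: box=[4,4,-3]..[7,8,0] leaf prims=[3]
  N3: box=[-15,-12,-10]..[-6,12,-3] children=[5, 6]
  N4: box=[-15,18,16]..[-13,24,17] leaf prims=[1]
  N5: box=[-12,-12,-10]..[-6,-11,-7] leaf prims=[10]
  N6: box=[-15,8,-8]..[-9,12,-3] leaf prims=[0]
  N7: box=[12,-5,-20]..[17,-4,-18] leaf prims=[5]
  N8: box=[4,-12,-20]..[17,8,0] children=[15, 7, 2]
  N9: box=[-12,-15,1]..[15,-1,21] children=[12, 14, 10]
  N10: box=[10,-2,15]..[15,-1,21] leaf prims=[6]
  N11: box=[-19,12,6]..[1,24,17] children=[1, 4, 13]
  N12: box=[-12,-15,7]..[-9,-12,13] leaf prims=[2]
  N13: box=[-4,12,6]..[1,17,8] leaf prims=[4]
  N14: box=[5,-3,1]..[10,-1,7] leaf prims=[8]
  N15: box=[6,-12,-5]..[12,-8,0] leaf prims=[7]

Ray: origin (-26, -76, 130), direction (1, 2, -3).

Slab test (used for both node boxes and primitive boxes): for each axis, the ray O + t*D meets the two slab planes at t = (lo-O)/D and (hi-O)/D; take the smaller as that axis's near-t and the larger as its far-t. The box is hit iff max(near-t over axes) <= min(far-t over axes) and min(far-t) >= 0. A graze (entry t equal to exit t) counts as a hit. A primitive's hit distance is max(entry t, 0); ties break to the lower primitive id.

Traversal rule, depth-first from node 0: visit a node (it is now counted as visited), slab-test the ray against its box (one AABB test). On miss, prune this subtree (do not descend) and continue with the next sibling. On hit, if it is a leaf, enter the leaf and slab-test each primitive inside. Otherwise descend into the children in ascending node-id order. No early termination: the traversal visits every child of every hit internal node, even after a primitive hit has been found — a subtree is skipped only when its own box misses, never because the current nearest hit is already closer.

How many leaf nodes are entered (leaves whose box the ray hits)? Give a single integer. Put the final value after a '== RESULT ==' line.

Trace the traversal:
N0 x:[7,43] y:[61/2,50] z:[109/3,50] -> hit [109/3,43], descend [3, 8, 9, 11]
  N3 x:[11,20] y:[32,44] z:[133/3,140/3] -> miss, prune
  N8 x:[30,43] y:[32,42] z:[130/3,50] -> miss, prune
  N9 x:[14,41] y:[61/2,75/2] z:[109/3,43] -> hit [109/3,75/2], descend [10, 12, 14]
    N10 x:[36,41] y:[37,75/2] z:[109/3,115/3] -> hit [37,75/2] leaf, test {P6@t=37}
    N12 x:[14,17] y:[61/2,32] z:[39,41] -> miss, prune
    N14 x:[31,36] y:[73/2,75/2] z:[41,43] -> miss, prune
  N11 x:[7,27] y:[44,50] z:[113/3,124/3] -> miss, prune

8 AABB tests over nodes [0, 3, 8, 9, 10, 12, 14, 11]; 1 leaf entered; closest P6.

== RESULT ==
1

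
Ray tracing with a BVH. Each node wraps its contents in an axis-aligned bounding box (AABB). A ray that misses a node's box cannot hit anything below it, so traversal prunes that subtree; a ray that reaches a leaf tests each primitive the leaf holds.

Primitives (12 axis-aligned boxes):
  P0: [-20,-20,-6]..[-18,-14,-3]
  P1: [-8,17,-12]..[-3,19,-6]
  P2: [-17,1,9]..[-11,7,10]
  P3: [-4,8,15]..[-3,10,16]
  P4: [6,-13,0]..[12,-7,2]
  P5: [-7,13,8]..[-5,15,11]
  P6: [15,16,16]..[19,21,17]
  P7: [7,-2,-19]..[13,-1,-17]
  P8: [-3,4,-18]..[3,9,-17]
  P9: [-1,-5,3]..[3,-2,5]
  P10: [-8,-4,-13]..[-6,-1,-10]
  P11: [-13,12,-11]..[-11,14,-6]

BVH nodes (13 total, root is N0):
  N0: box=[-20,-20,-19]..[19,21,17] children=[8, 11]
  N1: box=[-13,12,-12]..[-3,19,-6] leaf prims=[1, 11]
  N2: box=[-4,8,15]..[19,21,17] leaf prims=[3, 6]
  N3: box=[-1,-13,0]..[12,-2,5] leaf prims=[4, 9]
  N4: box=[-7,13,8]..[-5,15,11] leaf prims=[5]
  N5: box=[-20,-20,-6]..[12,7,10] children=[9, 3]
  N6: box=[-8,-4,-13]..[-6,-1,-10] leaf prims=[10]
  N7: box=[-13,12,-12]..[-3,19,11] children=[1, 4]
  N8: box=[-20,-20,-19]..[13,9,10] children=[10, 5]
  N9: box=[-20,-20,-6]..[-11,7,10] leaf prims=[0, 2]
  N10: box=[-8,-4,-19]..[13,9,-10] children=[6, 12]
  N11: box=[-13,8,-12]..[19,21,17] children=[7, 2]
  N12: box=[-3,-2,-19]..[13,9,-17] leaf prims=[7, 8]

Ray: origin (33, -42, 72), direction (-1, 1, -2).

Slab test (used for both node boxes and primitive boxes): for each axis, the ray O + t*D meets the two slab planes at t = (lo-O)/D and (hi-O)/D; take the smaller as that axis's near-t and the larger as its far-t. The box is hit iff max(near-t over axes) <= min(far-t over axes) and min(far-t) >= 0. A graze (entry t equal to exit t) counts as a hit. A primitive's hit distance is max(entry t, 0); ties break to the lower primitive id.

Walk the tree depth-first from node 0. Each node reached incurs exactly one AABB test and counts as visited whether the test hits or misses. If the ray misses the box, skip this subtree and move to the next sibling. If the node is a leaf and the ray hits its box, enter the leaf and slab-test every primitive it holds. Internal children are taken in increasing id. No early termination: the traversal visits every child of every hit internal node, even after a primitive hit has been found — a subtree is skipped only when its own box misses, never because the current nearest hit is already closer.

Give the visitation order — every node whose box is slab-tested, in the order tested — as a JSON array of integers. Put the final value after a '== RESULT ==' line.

Walk:
N0 x:[14,53] y:[22,63] z:[55/2,91/2] -> hit [55/2,91/2], descend [8, 11]
  N8 x:[20,53] y:[22,51] z:[31,91/2] -> hit [31,91/2], descend [5, 10]
    N5 x:[21,53] y:[22,49] z:[31,39] -> hit [31,39], descend [3, 9]
      N3 x:[21,34] y:[29,40] z:[67/2,36] -> hit [67/2,34] leaf, test {P4(miss), P9(miss)}
      N9 x:[44,53] y:[22,49] z:[31,39] -> miss, prune
    N10 x:[20,41] y:[38,51] z:[41,91/2] -> hit [41,41], descend [6, 12]
      N6 x:[39,41] y:[38,41] z:[41,85/2] -> hit [41,41] leaf, test {P10@t=41}
      N12 x:[20,36] y:[40,51] z:[89/2,91/2] -> miss, prune
  N11 x:[14,46] y:[50,63] z:[55/2,42] -> miss, prune

order=[0, 8, 5, 3, 9, 10, 6, 12, 11]  |boxes|=9  |leaves|=2  hit=P10

== RESULT ==
[0, 8, 5, 3, 9, 10, 6, 12, 11]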